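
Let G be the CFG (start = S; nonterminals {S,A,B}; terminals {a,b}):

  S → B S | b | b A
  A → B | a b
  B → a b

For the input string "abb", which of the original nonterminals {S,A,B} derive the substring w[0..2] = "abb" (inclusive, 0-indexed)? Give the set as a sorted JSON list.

Convert to CNF:
  S -> B S | T1 A | b
  A -> T0 T1
  B -> T0 T1
  T0 -> a
  T1 -> b

CYK fill (cells [i..j] with 0 ≤ i ≤ j ≤ 2 only):
  T[0,0] 'a' = {T0}  orig:{}
  T[1,1] 'b' = {S,T1}  orig:{S}
  T[2,2] 'b' = {S,T1}  orig:{S}
  T[0,1] 'ab' = {A,B}
  T[1,2] 'bb' = ∅
  T[0,2] 'abb' = {S}

Original NTs in T[0,2] deriving "abb": ["S"]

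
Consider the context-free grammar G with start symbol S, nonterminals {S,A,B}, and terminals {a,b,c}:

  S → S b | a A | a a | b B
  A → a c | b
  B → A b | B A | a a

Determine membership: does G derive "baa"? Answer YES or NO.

CNF form of G:
  S -> S T2 | T0 A | T0 T0 | T2 B
  A -> T0 T1 | b
  B -> A T2 | B A | T0 T0
  T0 -> a
  T1 -> c
  T2 -> b

CYK fill:
  T[0,0] 'b' = {A,T2}  orig:{A}
  T[1,1] 'a' = {T0}  orig:{}
  T[2,2] 'a' = {T0}  orig:{}
  T[0,1] 'ba' = ∅
  T[1,2] 'aa' = {B,S}
  T[0,2] 'baa' = {S}

S ∈ T[0,2] ⇒ YES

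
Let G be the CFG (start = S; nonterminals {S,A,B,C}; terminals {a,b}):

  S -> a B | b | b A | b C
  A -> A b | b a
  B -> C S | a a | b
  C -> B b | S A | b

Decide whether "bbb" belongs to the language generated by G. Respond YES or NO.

Convert to CNF:
  S -> T0 A | T0 C | T1 B | b
  A -> A T0 | T0 T1
  B -> C S | T1 T1 | b
  C -> B T0 | S A | b
  T0 -> b
  T1 -> a

CYK table (by increasing span):
  [0..0]={B,C,S,T0}  "b"  orig:{B,C,S}
  [1..1]={B,C,S,T0}  "b"  orig:{B,C,S}
  [2..2]={B,C,S,T0}  "b"  orig:{B,C,S}
  [0..1]={B,C,S}  "bb"
  [1..2]={B,C,S}  "bb"
  [0..2]={B,C,S}  "bbb"

S ∈ T[0,2] ⇒ YES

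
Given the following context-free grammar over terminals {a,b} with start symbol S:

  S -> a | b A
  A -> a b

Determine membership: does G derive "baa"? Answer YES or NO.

CNF form of G:
  S -> T1 A | a
  A -> T0 T1
  T0 -> a
  T1 -> b

CYK table (by increasing span):
  [0..0]={T1}  "b"  orig:{}
  [1..1]={S,T0}  "a"  orig:{S}
  [2..2]={S,T0}  "a"  orig:{S}
  [0..1]=∅  "ba"
  [1..2]=∅  "aa"
  [0..2]=∅  "baa"

S ∉ T[0,2] ⇒ NO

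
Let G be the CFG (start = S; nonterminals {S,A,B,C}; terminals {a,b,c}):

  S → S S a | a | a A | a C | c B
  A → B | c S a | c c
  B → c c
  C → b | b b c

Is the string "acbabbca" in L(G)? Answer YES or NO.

CNF form of G:
  S -> S X5 | T0 B | T1 A | T1 C | a
  A -> T0 T0 | T0 X3
  B -> T0 T0
  C -> T2 X4 | b
  T0 -> c
  T1 -> a
  T2 -> b
  X3 -> S T1
  X4 -> T2 T0
  X5 -> S T1

CYK fill:
  [0..0]={S,T1}  "a"  orig:{S}
  [1..1]={T0}  "c"  orig:{}
  [2..2]={C,T2}  "b"  orig:{C}
  [3..3]={S,T1}  "a"  orig:{S}
  [4..4]={C,T2}  "b"  orig:{C}
  [5..5]={C,T2}  "b"  orig:{C}
  [6..6]={T0}  "c"  orig:{}
  [7..7]={S,T1}  "a"  orig:{S}
  [0..1]=∅  "ac"
  [1..2]=∅  "cb"
  [2..3]=∅  "ba"
  [3..4]={S}  "ab"
  [4..5]=∅  "bb"
  [5..6]={X4}  "bc"  orig:{}
  [6..7]=∅  "ca"
  [0..2]=∅  "acb"
  [1..3]=∅  "cba"
  [2..4]=∅  "bab"
  [3..5]=∅  "abb"
  [4..6]={C}  "bbc"
  [5..7]=∅  "bca"
  [0..3]=∅  "acba"
  [1..4]=∅  "cbab"
  [2..5]=∅  "babb"
  [3..6]={S}  "abbc"
  [4..7]=∅  "bbca"
  [0..4]=∅  "acbab"
  [1..5]=∅  "cbabb"
  [2..6]=∅  "babbc"
  [3..7]={X3,X5}  "abbca"  orig:{}
  [0..5]=∅  "acbabb"
  [1..6]=∅  "cbabbc"
  [2..7]=∅  "babbca"
  [0..6]=∅  "acbabbc"
  [1..7]=∅  "cbabbca"
  [0..7]=∅  "acbabbca"

S ∉ T[0,7] ⇒ NO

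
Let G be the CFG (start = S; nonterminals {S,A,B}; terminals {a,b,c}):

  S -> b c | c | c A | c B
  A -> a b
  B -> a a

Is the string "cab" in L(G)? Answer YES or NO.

Convert to CNF:
  S -> T1 T2 | T2 A | T2 B | c
  A -> T0 T1
  B -> T0 T0
  T0 -> a
  T1 -> b
  T2 -> c

Fill CYK table bottom-up:
  [0..0]={S,T2}  "c"  orig:{S}
  [1..1]={T0}  "a"  orig:{}
  [2..2]={T1}  "b"  orig:{}
  [0..1]=∅  "ca"
  [1..2]={A}  "ab"
  [0..2]={S}  "cab"

S ∈ T[0,2] ⇒ YES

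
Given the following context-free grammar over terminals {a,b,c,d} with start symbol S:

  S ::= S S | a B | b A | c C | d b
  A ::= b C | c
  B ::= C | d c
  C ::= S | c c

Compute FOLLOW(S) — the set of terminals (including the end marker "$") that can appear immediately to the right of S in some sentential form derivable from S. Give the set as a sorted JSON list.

FIRST iteration:
round 1:
  A via A→b C: +{b}
  A via A→c: +{c}
  B via B→d c: +{d}
  C via C→c c: +{c}
  S via S→a B: +{a}
  S via S→b A: +{b}
  S via S→c C: +{c}
  S via S→d b: +{d}
  S: {a,b,c,d}  A: {b,c}  B: {d}  C: {c}
round 2:
  B via B→C: +{c}
  C via C→S: +{a,b,d}
  S: {a,b,c,d}  A: {b,c}  B: {c,d}  C: {a,b,c,d}
round 3:
  B via B→C: +{a,b}
  S: {a,b,c,d}  A: {b,c}  B: {a,b,c,d}  C: {a,b,c,d}
round 4: (no change)
  S: {a,b,c,d}  A: {b,c}  B: {a,b,c,d}  C: {a,b,c,d}

FOLLOW sets:
initialize: $ ∈ FOLLOW(S)
iter 1:
  S→S S: FOLLOW(S) ⊇ FIRST(S) = {a,b,c,d}; new: +{a,b,c,d}
  S→a B: FOLLOW(B) ⊇ FOLLOW(S) ⊇ {$,a,b,c,d}; new: +{$,a,b,c,d}
  S→b A: FOLLOW(A) ⊇ FOLLOW(S) ⊇ {$,a,b,c,d}; new: +{$,a,b,c,d}
  S→c C: FOLLOW(C) ⊇ FOLLOW(S) ⊇ {$,a,b,c,d}; new: +{$,a,b,c,d}
  S: {$,a,b,c,d}  A: {$,a,b,c,d}  B: {$,a,b,c,d}  C: {$,a,b,c,d}
iter 2: (no change)
  S: {$,a,b,c,d}  A: {$,a,b,c,d}  B: {$,a,b,c,d}  C: {$,a,b,c,d}

FOLLOW(S) = ["$", "a", "b", "c", "d"]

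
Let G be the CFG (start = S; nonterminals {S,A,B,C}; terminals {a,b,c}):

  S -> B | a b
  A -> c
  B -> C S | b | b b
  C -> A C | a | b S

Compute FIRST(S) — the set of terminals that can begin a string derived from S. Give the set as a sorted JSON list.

Compute FIRST by fixpoint:
[1]
  A via A→c: +{c}
  B via B→b: +{b}
  C via C→A C: +{c}
  C via C→a: +{a}
  C via C→b S: +{b}
  S via S→B: +{b}
  S via S→a b: +{a}
  S: {a,b}  A: {c}  B: {b}  C: {a,b,c}
[2]
  B via B→C S: +{a,c}
  S via S→B: +{c}
  S: {a,b,c}  A: {c}  B: {a,b,c}  C: {a,b,c}
[3] — fixpoint
  S: {a,b,c}  A: {c}  B: {a,b,c}  C: {a,b,c}

FIRST(S) = ["a", "b", "c"]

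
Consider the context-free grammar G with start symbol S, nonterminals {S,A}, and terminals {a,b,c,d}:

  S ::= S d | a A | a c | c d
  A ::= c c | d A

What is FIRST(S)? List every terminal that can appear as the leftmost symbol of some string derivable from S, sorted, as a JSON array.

FIRST iteration:
round 1:
  A via A→c c: +{c}
  A via A→d A: +{d}
  S via S→a A: +{a}
  S via S→c d: +{c}
  FIRST[S]={a,c}  FIRST[A]={c,d}
round 2: done
  FIRST[S]={a,c}  FIRST[A]={c,d}

FIRST(S) = ["a", "c"]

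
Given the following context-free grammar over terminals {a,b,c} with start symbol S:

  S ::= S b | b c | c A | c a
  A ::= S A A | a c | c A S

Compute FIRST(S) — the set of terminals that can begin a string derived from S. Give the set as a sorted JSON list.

Compute FIRST by fixpoint:
iter 1:
  A via A→a c: +{a}
  A via A→c A S: +{c}
  S via S→b c: +{b}
  S via S→c A: +{c}
  S: {b,c}  A: {a,c}
iter 2:
  A via A→S A A: +{b}
  S: {b,c}  A: {a,b,c}
iter 3: (stable)
  S: {b,c}  A: {a,b,c}

FIRST(S) = ["b", "c"]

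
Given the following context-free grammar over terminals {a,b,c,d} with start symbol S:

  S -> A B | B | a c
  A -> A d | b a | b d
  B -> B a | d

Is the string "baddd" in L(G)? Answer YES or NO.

Convert to CNF:
  S -> A B | B T2 | T2 T3 | d
  A -> A T0 | T1 T0 | T1 T2
  B -> B T2 | d
  T0 -> d
  T1 -> b
  T2 -> a
  T3 -> c

Fill CYK table bottom-up:
  T[0,0] 'b' = {T1}  orig:{}
  T[1,1] 'a' = {T2}  orig:{}
  T[2,2] 'd' = {B,S,T0}  orig:{B,S}
  T[3,3] 'd' = {B,S,T0}  orig:{B,S}
  T[4,4] 'd' = {B,S,T0}  orig:{B,S}
  T[0,1] 'ba' = {A}
  T[1,2] 'ad' = ∅
  T[2,3] 'dd' = ∅
  T[3,4] 'dd' = ∅
  T[0,2] 'bad' = {A,S}
  T[1,3] 'add' = ∅
  T[2,4] 'ddd' = ∅
  T[0,3] 'badd' = {A,S}
  T[1,4] 'addd' = ∅
  T[0,4] 'baddd' = {A,S}

S ∈ T[0,4] ⇒ YES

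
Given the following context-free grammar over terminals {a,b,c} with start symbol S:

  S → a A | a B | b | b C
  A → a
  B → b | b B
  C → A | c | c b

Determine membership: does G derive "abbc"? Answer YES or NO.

CNF form of G:
  S -> T0 C | T2 A | T2 B | b
  A -> a
  B -> T0 B | b
  C -> T1 T0 | a | c
  T0 -> b
  T1 -> c
  T2 -> a

CYK fill:
  [0..0]={A,C,T2}  "a"  orig:{A,C}
  [1..1]={B,S,T0}  "b"  orig:{B,S}
  [2..2]={B,S,T0}  "b"  orig:{B,S}
  [3..3]={C,T1}  "c"  orig:{C}
  [0..1]={S}  "ab"
  [1..2]={B}  "bb"
  [2..3]={S}  "bc"
  [0..2]={S}  "abb"
  [1..3]=∅  "bbc"
  [0..3]=∅  "abbc"

S ∉ T[0,3] ⇒ NO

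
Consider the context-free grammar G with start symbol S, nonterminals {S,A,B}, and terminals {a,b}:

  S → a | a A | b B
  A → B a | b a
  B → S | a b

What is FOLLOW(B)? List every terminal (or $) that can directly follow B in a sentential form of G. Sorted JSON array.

Compute FIRST by fixpoint:
iter 1:
  A via A→b a: +{b}
  B via B→a b: +{a}
  S via S→a: +{a}
  S via S→b B: +{b}
  FIRST(S)={a,b}  FIRST(A)={b}  FIRST(B)={a}
iter 2:
  A via A→B a: +{a}
  B via B→S: +{b}
  FIRST(S)={a,b}  FIRST(A)={a,b}  FIRST(B)={a,b}
iter 3: (stable)
  FIRST(S)={a,b}  FIRST(A)={a,b}  FIRST(B)={a,b}

FOLLOW sets:
initialize: $ ∈ FOLLOW(S)
pass 1:
  A→B a: FOLLOW(B) ⊇ FIRST(a) = {a}; new: +{a}
  B→S: FOLLOW(S) ⊇ FOLLOW(B) ⊇ {a}; new: +{a}
  S→a A: FOLLOW(A) ⊇ FOLLOW(S) ⊇ {$,a}; new: +{$,a}
  S→b B: FOLLOW(B) ⊇ FOLLOW(S) ⊇ {$,a}; new: +{$}
  FOLLOW[S]={$,a}  FOLLOW[A]={$,a}  FOLLOW[B]={$,a}
pass 2: (no change)
  FOLLOW[S]={$,a}  FOLLOW[A]={$,a}  FOLLOW[B]={$,a}

FOLLOW(B) = ["$", "a"]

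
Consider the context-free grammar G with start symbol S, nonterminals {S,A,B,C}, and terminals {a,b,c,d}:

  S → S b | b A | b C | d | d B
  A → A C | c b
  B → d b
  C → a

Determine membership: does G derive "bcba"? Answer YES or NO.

CNF form of G:
  S -> S T1 | T1 A | T1 C | T2 B | d
  A -> A C | T0 T1
  B -> T2 T1
  C -> a
  T0 -> c
  T1 -> b
  T2 -> d

Fill CYK table bottom-up:
  [0..0]={T1}  "b"  orig:{}
  [1..1]={T0}  "c"  orig:{}
  [2..2]={T1}  "b"  orig:{}
  [3..3]={C}  "a"
  [0..1]=∅  "bc"
  [1..2]={A}  "cb"
  [2..3]={S}  "ba"
  [0..2]={S}  "bcb"
  [1..3]={A}  "cba"
  [0..3]={S}  "bcba"

S ∈ T[0,3] ⇒ YES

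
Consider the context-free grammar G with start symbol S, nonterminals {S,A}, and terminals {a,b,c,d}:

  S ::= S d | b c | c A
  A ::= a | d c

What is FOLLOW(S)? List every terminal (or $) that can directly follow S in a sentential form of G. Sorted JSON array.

FIRST sets, iterate to fixpoint:
round 1:
  A via A→a: +{a}
  A via A→d c: +{d}
  S via S→b c: +{b}
  S via S→c A: +{c}
  FIRST[S]={b,c}  FIRST[A]={a,d}
round 2: — fixpoint
  FIRST[S]={b,c}  FIRST[A]={a,d}

FOLLOW iteration:
initialize: $ ∈ FOLLOW(S)
iter 1:
  S→S d: FOLLOW(S) ⊇ FIRST(d) = {d}; new: +{d}
  S→c A: FOLLOW(A) ⊇ FOLLOW(S) ⊇ {$,d}; new: +{$,d}
  FOLLOW[S]={$,d}  FOLLOW[A]={$,d}
iter 2: (stable)
  FOLLOW[S]={$,d}  FOLLOW[A]={$,d}

FOLLOW(S) = ["$", "d"]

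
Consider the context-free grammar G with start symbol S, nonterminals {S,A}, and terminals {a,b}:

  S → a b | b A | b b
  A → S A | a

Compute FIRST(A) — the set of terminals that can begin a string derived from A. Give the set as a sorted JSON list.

FIRST sets, iterate to fixpoint:
iter 1:
  A via A→a: +{a}
  S via S→a b: +{a}
  S via S→b A: +{b}
  FIRST(S)={a,b}  FIRST(A)={a}
iter 2:
  A via A→S A: +{b}
  FIRST(S)={a,b}  FIRST(A)={a,b}
iter 3: (stable)
  FIRST(S)={a,b}  FIRST(A)={a,b}

FIRST(A) = ["a", "b"]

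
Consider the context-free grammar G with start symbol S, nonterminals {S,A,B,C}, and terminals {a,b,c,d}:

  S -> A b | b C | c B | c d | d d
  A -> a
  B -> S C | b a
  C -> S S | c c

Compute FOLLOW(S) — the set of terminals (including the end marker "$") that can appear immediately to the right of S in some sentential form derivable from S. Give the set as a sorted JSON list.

FIRST sets, iterate to fixpoint:
iter 1:
  A via A→a: +{a}
  B via B→b a: +{b}
  C via C→c c: +{c}
  S via S→A b: +{a}
  S via S→b C: +{b}
  S via S→c B: +{c}
  S via S→d d: +{d}
  FIRST[S]={a,b,c,d}  FIRST[A]={a}  FIRST[B]={b}  FIRST[C]={c}
iter 2:
  B via B→S C: +{a,c,d}
  C via C→S S: +{a,b,d}
  FIRST[S]={a,b,c,d}  FIRST[A]={a}  FIRST[B]={a,b,c,d}  FIRST[C]={a,b,c,d}
iter 3: (no change)
  FIRST[S]={a,b,c,d}  FIRST[A]={a}  FIRST[B]={a,b,c,d}  FIRST[C]={a,b,c,d}

FOLLOW iteration:
FOLLOW(S) := {$}
pass 1:
  B→S C: FOLLOW(S) ⊇ FIRST(C) = {a,b,c,d}; new: +{a,b,c,d}
  S→A b: FOLLOW(A) ⊇ FIRST(b) = {b}; new: +{b}
  S→b C: FOLLOW(C) ⊇ FOLLOW(S) ⊇ {$,a,b,c,d}; new: +{$,a,b,c,d}
  S→c B: FOLLOW(B) ⊇ FOLLOW(S) ⊇ {$,a,b,c,d}; new: +{$,a,b,c,d}
  FOLLOW[S]={$,a,b,c,d}  FOLLOW[A]={b}  FOLLOW[B]={$,a,b,c,d}  FOLLOW[C]={$,a,b,c,d}
pass 2: — fixpoint
  FOLLOW[S]={$,a,b,c,d}  FOLLOW[A]={b}  FOLLOW[B]={$,a,b,c,d}  FOLLOW[C]={$,a,b,c,d}

FOLLOW(S) = ["$", "a", "b", "c", "d"]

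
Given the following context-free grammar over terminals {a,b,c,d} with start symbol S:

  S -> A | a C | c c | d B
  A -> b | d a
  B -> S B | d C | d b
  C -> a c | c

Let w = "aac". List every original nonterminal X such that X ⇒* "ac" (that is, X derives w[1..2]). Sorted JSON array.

CNF form of G:
  S -> T0 B | T0 T1 | T1 C | T3 T3 | b
  A -> T0 T1 | b
  B -> S B | T0 C | T0 T2
  C -> T1 T3 | c
  T0 -> d
  T1 -> a
  T2 -> b
  T3 -> c

CYK fill (cells [i..j] with 1 ≤ i ≤ j ≤ 2 only):
  [1..1]={T1}  "a"  orig:{}
  [2..2]={C,T3}  "c"  orig:{C}
  [1..2]={C,S}  "ac"

Original NTs in T[1,2] deriving "ac": ["C", "S"]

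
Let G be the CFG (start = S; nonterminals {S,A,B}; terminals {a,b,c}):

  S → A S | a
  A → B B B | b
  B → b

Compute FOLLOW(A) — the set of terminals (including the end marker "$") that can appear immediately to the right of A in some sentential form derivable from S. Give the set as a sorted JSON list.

Compute FIRST by fixpoint:
pass 1:
  A via A→b: +{b}
  B via B→b: +{b}
  S via S→A S: +{b}
  S via S→a: +{a}
  FIRST[S]={a,b}  FIRST[A]={b}  FIRST[B]={b}
pass 2: (stable)
  FIRST[S]={a,b}  FIRST[A]={b}  FIRST[B]={b}

Compute FOLLOW by fixpoint:
seed FOLLOW(S) with $
[1]
  A→B B B: FOLLOW(B) ⊇ FIRST(B) = {b}; new: +{b}
  S→A S: FOLLOW(A) ⊇ FIRST(S) = {a,b}; new: +{a,b}
  FOLLOW[S]={$}  FOLLOW[A]={a,b}  FOLLOW[B]={b}
[2]
  A→B B B: FOLLOW(B) ⊇ FOLLOW(A) ⊇ {a,b}; new: +{a}
  FOLLOW[S]={$}  FOLLOW[A]={a,b}  FOLLOW[B]={a,b}
[3] (no change)
  FOLLOW[S]={$}  FOLLOW[A]={a,b}  FOLLOW[B]={a,b}

FOLLOW(A) = ["a", "b"]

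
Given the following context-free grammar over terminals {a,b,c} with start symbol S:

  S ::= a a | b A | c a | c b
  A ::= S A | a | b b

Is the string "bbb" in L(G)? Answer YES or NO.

Convert to CNF:
  S -> T0 A | T1 T1 | T2 T0 | T2 T1
  A -> S A | T0 T0 | a
  T0 -> b
  T1 -> a
  T2 -> c

CYK fill:
  T[0,0] 'b' = {T0}  orig:{}
  T[1,1] 'b' = {T0}  orig:{}
  T[2,2] 'b' = {T0}  orig:{}
  T[0,1] 'bb' = {A}
  T[1,2] 'bb' = {A}
  T[0,2] 'bbb' = {S}

S ∈ T[0,2] ⇒ YES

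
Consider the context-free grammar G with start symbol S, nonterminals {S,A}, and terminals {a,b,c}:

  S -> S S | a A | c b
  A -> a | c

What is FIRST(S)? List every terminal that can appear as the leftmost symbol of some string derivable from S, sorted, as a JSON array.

FIRST iteration:
[1]
  A via A→a: +{a}
  A via A→c: +{c}
  S via S→a A: +{a}
  S via S→c b: +{c}
  FIRST(S)={a,c}  FIRST(A)={a,c}
[2] (stable)
  FIRST(S)={a,c}  FIRST(A)={a,c}

FIRST(S) = ["a", "c"]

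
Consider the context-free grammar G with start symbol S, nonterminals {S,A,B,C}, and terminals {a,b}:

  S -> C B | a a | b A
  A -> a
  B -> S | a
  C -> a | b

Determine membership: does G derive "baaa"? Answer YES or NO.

Convert to CNF:
  S -> C B | T0 T0 | T1 A
  A -> a
  B -> C B | T0 T0 | T1 A | a
  C -> a | b
  T0 -> a
  T1 -> b

CYK table (by increasing span):
  T[0,0] 'b' = {C,T1}  orig:{C}
  T[1,1] 'a' = {A,B,C,T0}  orig:{A,B,C}
  T[2,2] 'a' = {A,B,C,T0}  orig:{A,B,C}
  T[3,3] 'a' = {A,B,C,T0}  orig:{A,B,C}
  T[0,1] 'ba' = {B,S}
  T[1,2] 'aa' = {B,S}
  T[2,3] 'aa' = {B,S}
  T[0,2] 'baa' = {B,S}
  T[1,3] 'aaa' = {B,S}
  T[0,3] 'baaa' = {B,S}

S ∈ T[0,3] ⇒ YES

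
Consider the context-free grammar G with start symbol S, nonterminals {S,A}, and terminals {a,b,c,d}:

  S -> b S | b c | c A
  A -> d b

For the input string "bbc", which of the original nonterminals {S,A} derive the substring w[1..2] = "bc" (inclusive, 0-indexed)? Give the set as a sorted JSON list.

CNF form of G:
  S -> T1 S | T1 T2 | T2 A
  A -> T0 T1
  T0 -> d
  T1 -> b
  T2 -> c

CYK fill, restricted to cells inside w[1..2]:
  T[1,1] 'b' = {T1}  orig:{}
  T[2,2] 'c' = {T2}  orig:{}
  T[1,2] 'bc' = {S}

Original NTs in T[1,2] deriving "bc": ["S"]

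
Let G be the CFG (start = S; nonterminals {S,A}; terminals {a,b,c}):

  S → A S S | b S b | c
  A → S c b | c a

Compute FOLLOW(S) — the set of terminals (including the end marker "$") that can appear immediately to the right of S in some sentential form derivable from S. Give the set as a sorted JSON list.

Compute FIRST by fixpoint:
round 1:
  A via A→c a: +{c}
  S via S→A S S: +{c}
  S via S→b S b: +{b}
  FIRST(S)={b,c}  FIRST(A)={c}
round 2:
  A via A→S c b: +{b}
  FIRST(S)={b,c}  FIRST(A)={b,c}
round 3: (stable)
  FIRST(S)={b,c}  FIRST(A)={b,c}

FOLLOW sets:
seed FOLLOW(S) with $
round 1:
  A→S c b: FOLLOW(S) ⊇ FIRST(c) = {c}; new: +{c}
  S→A S S: FOLLOW(A) ⊇ FIRST(S) = {b,c}; new: +{b,c}
  S→A S S: FOLLOW(S) ⊇ FIRST(S) = {b,c}; new: +{b}
  FOLLOW(S)={$,b,c}  FOLLOW(A)={b,c}
round 2: (stable)
  FOLLOW(S)={$,b,c}  FOLLOW(A)={b,c}

FOLLOW(S) = ["$", "b", "c"]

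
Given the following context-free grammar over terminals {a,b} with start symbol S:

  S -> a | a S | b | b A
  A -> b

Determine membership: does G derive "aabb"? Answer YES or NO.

Convert to CNF:
  S -> T0 S | T1 A | a | b
  A -> b
  T0 -> a
  T1 -> b

CYK table (by increasing span):
  [0..0]={S,T0}  "a"  orig:{S}
  [1..1]={S,T0}  "a"  orig:{S}
  [2..2]={A,S,T1}  "b"  orig:{A,S}
  [3..3]={A,S,T1}  "b"  orig:{A,S}
  [0..1]={S}  "aa"
  [1..2]={S}  "ab"
  [2..3]={S}  "bb"
  [0..2]={S}  "aab"
  [1..3]={S}  "abb"
  [0..3]={S}  "aabb"

S ∈ T[0,3] ⇒ YES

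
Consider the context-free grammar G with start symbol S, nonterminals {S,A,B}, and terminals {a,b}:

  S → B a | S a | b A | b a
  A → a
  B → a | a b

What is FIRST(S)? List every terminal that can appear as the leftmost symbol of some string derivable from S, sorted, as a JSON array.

FIRST iteration:
iter 1:
  A via A→a: +{a}
  B via B→a: +{a}
  S via S→B a: +{a}
  S via S→b A: +{b}
  FIRST[S]={a,b}  FIRST[A]={a}  FIRST[B]={a}
iter 2: (no change)
  FIRST[S]={a,b}  FIRST[A]={a}  FIRST[B]={a}

FIRST(S) = ["a", "b"]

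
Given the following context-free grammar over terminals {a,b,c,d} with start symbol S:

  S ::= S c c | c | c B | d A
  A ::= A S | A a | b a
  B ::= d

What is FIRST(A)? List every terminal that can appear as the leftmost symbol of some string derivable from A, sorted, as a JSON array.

FIRST iteration:
round 1:
  A via A→b a: +{b}
  B via B→d: +{d}
  S via S→c: +{c}
  S via S→d A: +{d}
  S: {c,d}  A: {b}  B: {d}
round 2: done
  S: {c,d}  A: {b}  B: {d}

FIRST(A) = ["b"]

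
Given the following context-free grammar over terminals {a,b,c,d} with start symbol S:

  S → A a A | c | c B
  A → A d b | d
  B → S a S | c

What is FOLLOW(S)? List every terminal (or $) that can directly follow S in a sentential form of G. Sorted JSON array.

FIRST iteration:
[1]
  A via A→d: +{d}
  B via B→c: +{c}
  S via S→A a A: +{d}
  S via S→c: +{c}
  FIRST(S)={c,d}  FIRST(A)={d}  FIRST(B)={c}
[2]
  B via B→S a S: +{d}
  FIRST(S)={c,d}  FIRST(A)={d}  FIRST(B)={c,d}
[3] (stable)
  FIRST(S)={c,d}  FIRST(A)={d}  FIRST(B)={c,d}

FOLLOW sets:
FOLLOW(S) := {$}
[1]
  A→A d b: FOLLOW(A) ⊇ FIRST(d) = {d}; new: +{d}
  B→S a S: FOLLOW(S) ⊇ FIRST(a) = {a}; new: +{a}
  S→A a A: FOLLOW(A) ⊇ FIRST(a) = {a}; new: +{a}
  S→A a A: FOLLOW(A) ⊇ FOLLOW(S) ⊇ {$,a}; new: +{$}
  S→c B: FOLLOW(B) ⊇ FOLLOW(S) ⊇ {$,a}; new: +{$,a}
  FOLLOW(S)={$,a}  FOLLOW(A)={$,a,d}  FOLLOW(B)={$,a}
[2] done
  FOLLOW(S)={$,a}  FOLLOW(A)={$,a,d}  FOLLOW(B)={$,a}

FOLLOW(S) = ["$", "a"]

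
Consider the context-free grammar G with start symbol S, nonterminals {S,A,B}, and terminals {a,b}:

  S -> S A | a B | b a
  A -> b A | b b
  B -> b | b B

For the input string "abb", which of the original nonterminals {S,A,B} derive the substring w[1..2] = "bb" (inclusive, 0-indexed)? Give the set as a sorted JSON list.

CNF form of G:
  S -> S A | T0 T1 | T1 B
  A -> T0 A | T0 T0
  B -> T0 B | b
  T0 -> b
  T1 -> a

Fill CYK table bottom-up — only the sub-triangle for w[1..2]:
  cell(1,1) b: {B,T0}  orig:{B}
  cell(2,2) b: {B,T0}  orig:{B}
  cell(1,2) bb: {A,B}

Original NTs in T[1,2] deriving "bb": ["A", "B"]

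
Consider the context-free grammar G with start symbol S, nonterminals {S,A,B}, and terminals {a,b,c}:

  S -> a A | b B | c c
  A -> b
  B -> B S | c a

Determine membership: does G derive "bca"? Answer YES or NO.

CNF form of G:
  S -> T0 T0 | T1 A | T2 B
  A -> b
  B -> B S | T0 T1
  T0 -> c
  T1 -> a
  T2 -> b

CYK table (by increasing span):
  T[0,0] 'b' = {A,T2}  orig:{A}
  T[1,1] 'c' = {T0}  orig:{}
  T[2,2] 'a' = {T1}  orig:{}
  T[0,1] 'bc' = ∅
  T[1,2] 'ca' = {B}
  T[0,2] 'bca' = {S}

S ∈ T[0,2] ⇒ YES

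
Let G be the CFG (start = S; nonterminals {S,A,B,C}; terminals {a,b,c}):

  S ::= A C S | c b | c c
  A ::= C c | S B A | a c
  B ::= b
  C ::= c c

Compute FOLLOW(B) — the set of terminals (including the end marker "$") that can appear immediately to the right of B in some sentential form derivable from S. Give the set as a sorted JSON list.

Compute FIRST by fixpoint:
round 1:
  A via A→a c: +{a}
  B via B→b: +{b}
  C via C→c c: +{c}
  S via S→A C S: +{a}
  S via S→c b: +{c}
  FIRST(S)={a,c}  FIRST(A)={a}  FIRST(B)={b}  FIRST(C)={c}
round 2:
  A via A→C c: +{c}
  FIRST(S)={a,c}  FIRST(A)={a,c}  FIRST(B)={b}  FIRST(C)={c}
round 3: done
  FIRST(S)={a,c}  FIRST(A)={a,c}  FIRST(B)={b}  FIRST(C)={c}

FOLLOW iteration:
FOLLOW(S) := {$}
iter 1:
  A→C c: FOLLOW(C) ⊇ FIRST(c) = {c}; new: +{c}
  A→S B A: FOLLOW(S) ⊇ FIRST(B) = {b}; new: +{b}
  A→S B A: FOLLOW(B) ⊇ FIRST(A) = {a,c}; new: +{a,c}
  S→A C S: FOLLOW(A) ⊇ FIRST(C) = {c}; new: +{c}
  S→A C S: FOLLOW(C) ⊇ FIRST(S) = {a,c}; new: +{a}
  FOLLOW[S]={$,b}  FOLLOW[A]={c}  FOLLOW[B]={a,c}  FOLLOW[C]={a,c}
iter 2: (stable)
  FOLLOW[S]={$,b}  FOLLOW[A]={c}  FOLLOW[B]={a,c}  FOLLOW[C]={a,c}

FOLLOW(B) = ["a", "c"]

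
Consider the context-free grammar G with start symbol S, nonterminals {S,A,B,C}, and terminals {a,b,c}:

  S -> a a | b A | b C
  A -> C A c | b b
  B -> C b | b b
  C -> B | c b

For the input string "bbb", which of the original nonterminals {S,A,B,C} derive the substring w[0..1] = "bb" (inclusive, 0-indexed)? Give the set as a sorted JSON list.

Convert to CNF:
  S -> T1 A | T1 C | T2 T2
  A -> C X3 | T1 T1
  B -> C T1 | T1 T1
  C -> C T1 | T0 T1 | T1 T1
  T0 -> c
  T1 -> b
  T2 -> a
  X3 -> A T0

Fill CYK table bottom-up — only the sub-triangle for w[0..1]:
  [0..0]={T1}  "b"  orig:{}
  [1..1]={T1}  "b"  orig:{}
  [0..1]={A,B,C}  "bb"

Original NTs in T[0,1] deriving "bb": ["A", "B", "C"]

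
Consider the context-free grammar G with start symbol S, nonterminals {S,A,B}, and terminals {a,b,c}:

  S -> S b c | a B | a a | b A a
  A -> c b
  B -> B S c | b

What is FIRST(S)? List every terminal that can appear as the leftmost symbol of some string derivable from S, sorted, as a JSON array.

FIRST sets, iterate to fixpoint:
round 1:
  A via A→c b: +{c}
  B via B→b: +{b}
  S via S→a B: +{a}
  S via S→b A a: +{b}
  FIRST(S)={a,b}  FIRST(A)={c}  FIRST(B)={b}
round 2: — fixpoint
  FIRST(S)={a,b}  FIRST(A)={c}  FIRST(B)={b}

FIRST(S) = ["a", "b"]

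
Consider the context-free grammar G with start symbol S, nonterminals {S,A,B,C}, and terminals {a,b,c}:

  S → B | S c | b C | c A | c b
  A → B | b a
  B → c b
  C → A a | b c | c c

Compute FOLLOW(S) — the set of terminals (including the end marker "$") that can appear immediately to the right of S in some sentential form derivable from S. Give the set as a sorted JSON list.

FIRST iteration:
pass 1:
  A via A→b a: +{b}
  B via B→c b: +{c}
  C via C→A a: +{b}
  C via C→c c: +{c}
  S via S→B: +{c}
  S via S→b C: +{b}
  FIRST(S)={b,c}  FIRST(A)={b}  FIRST(B)={c}  FIRST(C)={b,c}
pass 2:
  A via A→B: +{c}
  FIRST(S)={b,c}  FIRST(A)={b,c}  FIRST(B)={c}  FIRST(C)={b,c}
pass 3: done
  FIRST(S)={b,c}  FIRST(A)={b,c}  FIRST(B)={c}  FIRST(C)={b,c}

FOLLOW iteration:
FOLLOW(S) := {$}
[1]
  C→A a: FOLLOW(A) ⊇ FIRST(a) = {a}; new: +{a}
  S→B: FOLLOW(B) ⊇ FOLLOW(S) ⊇ {$}; new: +{$}
  S→S c: FOLLOW(S) ⊇ FIRST(c) = {c}; new: +{c}
  S→b C: FOLLOW(C) ⊇ FOLLOW(S) ⊇ {$,c}; new: +{$,c}
  S→c A: FOLLOW(A) ⊇ FOLLOW(S) ⊇ {$,c}; new: +{$,c}
  FOLLOW[S]={$,c}  FOLLOW[A]={$,a,c}  FOLLOW[B]={$}  FOLLOW[C]={$,c}
[2]
  A→B: FOLLOW(B) ⊇ FOLLOW(A) ⊇ {$,a,c}; new: +{a,c}
  FOLLOW[S]={$,c}  FOLLOW[A]={$,a,c}  FOLLOW[B]={$,a,c}  FOLLOW[C]={$,c}
[3] — fixpoint
  FOLLOW[S]={$,c}  FOLLOW[A]={$,a,c}  FOLLOW[B]={$,a,c}  FOLLOW[C]={$,c}

FOLLOW(S) = ["$", "c"]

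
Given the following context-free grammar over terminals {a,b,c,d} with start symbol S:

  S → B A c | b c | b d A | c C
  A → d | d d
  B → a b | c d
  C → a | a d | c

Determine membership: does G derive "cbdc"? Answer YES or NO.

CNF form of G:
  S -> B X4 | T2 T3 | T2 X5 | T3 C
  A -> T0 T0 | d
  B -> T1 T2 | T3 T0
  C -> T1 T0 | a | c
  T0 -> d
  T1 -> a
  T2 -> b
  T3 -> c
  X4 -> A T3
  X5 -> T0 A

CYK fill:
  T[0,0] 'c' = {C,T3}  orig:{C}
  T[1,1] 'b' = {T2}  orig:{}
  T[2,2] 'd' = {A,T0}  orig:{A}
  T[3,3] 'c' = {C,T3}  orig:{C}
  T[0,1] 'cb' = ∅
  T[1,2] 'bd' = ∅
  T[2,3] 'dc' = {X4}  orig:{}
  T[0,2] 'cbd' = ∅
  T[1,3] 'bdc' = ∅
  T[0,3] 'cbdc' = ∅

S ∉ T[0,3] ⇒ NO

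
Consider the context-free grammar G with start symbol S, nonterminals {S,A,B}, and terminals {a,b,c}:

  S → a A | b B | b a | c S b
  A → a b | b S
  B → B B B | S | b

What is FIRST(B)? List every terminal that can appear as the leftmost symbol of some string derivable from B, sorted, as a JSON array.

FIRST iteration:
pass 1:
  A via A→a b: +{a}
  A via A→b S: +{b}
  B via B→b: +{b}
  S via S→a A: +{a}
  S via S→b B: +{b}
  S via S→c S b: +{c}
  FIRST(S)={a,b,c}  FIRST(A)={a,b}  FIRST(B)={b}
pass 2:
  B via B→S: +{a,c}
  FIRST(S)={a,b,c}  FIRST(A)={a,b}  FIRST(B)={a,b,c}
pass 3: (no change)
  FIRST(S)={a,b,c}  FIRST(A)={a,b}  FIRST(B)={a,b,c}

FIRST(B) = ["a", "b", "c"]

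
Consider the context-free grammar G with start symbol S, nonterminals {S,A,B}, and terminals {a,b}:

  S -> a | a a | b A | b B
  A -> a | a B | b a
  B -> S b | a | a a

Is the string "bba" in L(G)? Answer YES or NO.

CNF form of G:
  S -> T0 T0 | T1 A | T1 B | a
  A -> T0 B | T1 T0 | a
  B -> S T1 | T0 T0 | a
  T0 -> a
  T1 -> b

Fill CYK table bottom-up:
  T[0,0] 'b' = {T1}  orig:{}
  T[1,1] 'b' = {T1}  orig:{}
  T[2,2] 'a' = {A,B,S,T0}  orig:{A,B,S}
  T[0,1] 'bb' = ∅
  T[1,2] 'ba' = {A,S}
  T[0,2] 'bba' = {S}

S ∈ T[0,2] ⇒ YES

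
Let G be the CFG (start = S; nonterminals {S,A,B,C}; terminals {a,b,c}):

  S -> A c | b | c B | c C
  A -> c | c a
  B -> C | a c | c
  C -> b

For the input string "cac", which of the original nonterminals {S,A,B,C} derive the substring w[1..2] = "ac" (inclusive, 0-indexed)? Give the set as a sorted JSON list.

CNF form of G:
  S -> A T0 | T0 B | T0 C | b
  A -> T0 T1 | c
  B -> T1 T0 | b | c
  C -> b
  T0 -> c
  T1 -> a

Fill CYK table bottom-up, restricted to cells inside w[1..2]:
  [1..1]={T1}  "a"  orig:{}
  [2..2]={A,B,T0}  "c"  orig:{A,B}
  [1..2]={B}  "ac"

Original NTs in T[1,2] deriving "ac": ["B"]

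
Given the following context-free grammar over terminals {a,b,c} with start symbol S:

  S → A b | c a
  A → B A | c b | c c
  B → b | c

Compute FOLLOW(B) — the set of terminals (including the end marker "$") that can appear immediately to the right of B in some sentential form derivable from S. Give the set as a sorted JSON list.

FIRST iteration:
[1]
  A via A→c b: +{c}
  B via B→b: +{b}
  B via B→c: +{c}
  S via S→A b: +{c}
  FIRST(S)={c}  FIRST(A)={c}  FIRST(B)={b,c}
[2]
  A via A→B A: +{b}
  S via S→A b: +{b}
  FIRST(S)={b,c}  FIRST(A)={b,c}  FIRST(B)={b,c}
[3] (stable)
  FIRST(S)={b,c}  FIRST(A)={b,c}  FIRST(B)={b,c}

FOLLOW iteration:
initialize: $ ∈ FOLLOW(S)
[1]
  A→B A: FOLLOW(B) ⊇ FIRST(A) = {b,c}; new: +{b,c}
  S→A b: FOLLOW(A) ⊇ FIRST(b) = {b}; new: +{b}
  S: {$}  A: {b}  B: {b,c}
[2] done
  S: {$}  A: {b}  B: {b,c}

FOLLOW(B) = ["b", "c"]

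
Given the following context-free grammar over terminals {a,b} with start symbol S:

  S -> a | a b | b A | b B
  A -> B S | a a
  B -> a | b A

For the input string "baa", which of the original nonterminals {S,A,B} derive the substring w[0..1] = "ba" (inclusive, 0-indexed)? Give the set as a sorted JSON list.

CNF form of G:
  S -> T0 T1 | T1 A | T1 B | a
  A -> B S | T0 T0
  B -> T1 A | a
  T0 -> a
  T1 -> b

CYK table (by increasing span) — only the sub-triangle for w[0..1]:
  T[0,0] 'b' = {T1}  orig:{}
  T[1,1] 'a' = {B,S,T0}  orig:{B,S}
  T[0,1] 'ba' = {S}

Original NTs in T[0,1] deriving "ba": ["S"]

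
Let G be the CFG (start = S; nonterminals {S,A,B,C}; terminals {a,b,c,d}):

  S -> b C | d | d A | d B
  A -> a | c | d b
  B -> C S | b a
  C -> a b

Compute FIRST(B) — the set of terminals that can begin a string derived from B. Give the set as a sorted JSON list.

FIRST sets, iterate to fixpoint:
[1]
  A via A→a: +{a}
  A via A→c: +{c}
  A via A→d b: +{d}
  B via B→b a: +{b}
  C via C→a b: +{a}
  S via S→b C: +{b}
  S via S→d: +{d}
  FIRST[S]={b,d}  FIRST[A]={a,c,d}  FIRST[B]={b}  FIRST[C]={a}
[2]
  B via B→C S: +{a}
  FIRST[S]={b,d}  FIRST[A]={a,c,d}  FIRST[B]={a,b}  FIRST[C]={a}
[3] (no change)
  FIRST[S]={b,d}  FIRST[A]={a,c,d}  FIRST[B]={a,b}  FIRST[C]={a}

FIRST(B) = ["a", "b"]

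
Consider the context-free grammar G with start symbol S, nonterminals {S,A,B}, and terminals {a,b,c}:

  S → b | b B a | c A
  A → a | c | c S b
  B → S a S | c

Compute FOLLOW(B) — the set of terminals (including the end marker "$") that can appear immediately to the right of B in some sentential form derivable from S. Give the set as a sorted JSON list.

FIRST sets, iterate to fixpoint:
round 1:
  A via A→a: +{a}
  A via A→c: +{c}
  B via B→c: +{c}
  S via S→b: +{b}
  S via S→c A: +{c}
  S: {b,c}  A: {a,c}  B: {c}
round 2:
  B via B→S a S: +{b}
  S: {b,c}  A: {a,c}  B: {b,c}
round 3: — fixpoint
  S: {b,c}  A: {a,c}  B: {b,c}

FOLLOW iteration:
seed FOLLOW(S) with $
iter 1:
  A→c S b: FOLLOW(S) ⊇ FIRST(b) = {b}; new: +{b}
  B→S a S: FOLLOW(S) ⊇ FIRST(a) = {a}; new: +{a}
  S→b B a: FOLLOW(B) ⊇ FIRST(a) = {a}; new: +{a}
  S→c A: FOLLOW(A) ⊇ FOLLOW(S) ⊇ {$,a,b}; new: +{$,a,b}
  FOLLOW[S]={$,a,b}  FOLLOW[A]={$,a,b}  FOLLOW[B]={a}
iter 2: done
  FOLLOW[S]={$,a,b}  FOLLOW[A]={$,a,b}  FOLLOW[B]={a}

FOLLOW(B) = ["a"]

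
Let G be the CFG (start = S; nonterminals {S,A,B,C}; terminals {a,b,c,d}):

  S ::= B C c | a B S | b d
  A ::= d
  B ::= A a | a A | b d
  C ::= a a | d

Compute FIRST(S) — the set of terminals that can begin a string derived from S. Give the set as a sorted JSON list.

FIRST sets, iterate to fixpoint:
iter 1:
  A via A→d: +{d}
  B via B→A a: +{d}
  B via B→a A: +{a}
  B via B→b d: +{b}
  C via C→a a: +{a}
  C via C→d: +{d}
  S via S→B C c: +{a,b,d}
  FIRST(S)={a,b,d}  FIRST(A)={d}  FIRST(B)={a,b,d}  FIRST(C)={a,d}
iter 2: (stable)
  FIRST(S)={a,b,d}  FIRST(A)={d}  FIRST(B)={a,b,d}  FIRST(C)={a,d}

FIRST(S) = ["a", "b", "d"]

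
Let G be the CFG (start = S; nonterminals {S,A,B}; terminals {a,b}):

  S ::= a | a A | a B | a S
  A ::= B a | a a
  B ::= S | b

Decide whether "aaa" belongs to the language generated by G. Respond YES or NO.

Convert to CNF:
  S -> T0 A | T0 B | T0 S | a
  A -> B T0 | T0 T0
  B -> T0 A | T0 B | T0 S | a | b
  T0 -> a

CYK table (by increasing span):
  [0..0]={B,S,T0}  "a"  orig:{B,S}
  [1..1]={B,S,T0}  "a"  orig:{B,S}
  [2..2]={B,S,T0}  "a"  orig:{B,S}
  [0..1]={A,B,S}  "aa"
  [1..2]={A,B,S}  "aa"
  [0..2]={A,B,S}  "aaa"

S ∈ T[0,2] ⇒ YES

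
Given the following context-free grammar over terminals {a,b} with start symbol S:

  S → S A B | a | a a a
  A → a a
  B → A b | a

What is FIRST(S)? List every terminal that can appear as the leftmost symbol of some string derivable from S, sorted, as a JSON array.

FIRST sets, iterate to fixpoint:
[1]
  A via A→a a: +{a}
  B via B→A b: +{a}
  S via S→a: +{a}
  FIRST[S]={a}  FIRST[A]={a}  FIRST[B]={a}
[2] done
  FIRST[S]={a}  FIRST[A]={a}  FIRST[B]={a}

FIRST(S) = ["a"]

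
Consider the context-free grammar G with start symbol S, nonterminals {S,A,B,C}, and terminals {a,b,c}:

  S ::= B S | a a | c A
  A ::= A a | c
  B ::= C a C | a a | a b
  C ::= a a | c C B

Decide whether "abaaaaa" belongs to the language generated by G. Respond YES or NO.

CNF form of G:
  S -> B S | T0 T0 | T2 A
  A -> A T0 | c
  B -> C X3 | T0 T0 | T0 T1
  C -> T0 T0 | T2 X4
  T0 -> a
  T1 -> b
  T2 -> c
  X3 -> T0 C
  X4 -> C B

CYK table (by increasing span):
  T[0,0] 'a' = {T0}  orig:{}
  T[1,1] 'b' = {T1}  orig:{}
  T[2,2] 'a' = {T0}  orig:{}
  T[3,3] 'a' = {T0}  orig:{}
  T[4,4] 'a' = {T0}  orig:{}
  T[5,5] 'a' = {T0}  orig:{}
  T[6,6] 'a' = {T0}  orig:{}
  T[0,1] 'ab' = {B}
  T[1,2] 'ba' = ∅
  T[2,3] 'aa' = {B,C,S}
  T[3,4] 'aa' = {B,C,S}
  T[4,5] 'aa' = {B,C,S}
  T[5,6] 'aa' = {B,C,S}
  T[0,2] 'aba' = ∅
  T[1,3] 'baa' = ∅
  T[2,4] 'aaa' = {X3}  orig:{}
  T[3,5] 'aaa' = {X3}  orig:{}
  T[4,6] 'aaa' = {X3}  orig:{}
  T[0,3] 'abaa' = {S}
  T[1,4] 'baaa' = ∅
  T[2,5] 'aaaa' = {S,X4}  orig:{S}
  T[3,6] 'aaaa' = {S,X4}  orig:{S}
  T[0,4] 'abaaa' = ∅
  T[1,5] 'baaaa' = ∅
  T[2,6] 'aaaaa' = {B}
  T[0,5] 'abaaaa' = {S}
  T[1,6] 'baaaaa' = ∅
  T[0,6] 'abaaaaa' = ∅

S ∉ T[0,6] ⇒ NO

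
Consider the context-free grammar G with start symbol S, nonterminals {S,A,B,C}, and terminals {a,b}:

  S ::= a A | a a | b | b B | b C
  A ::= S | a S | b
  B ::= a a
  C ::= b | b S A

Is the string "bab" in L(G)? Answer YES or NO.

Convert to CNF:
  S -> T0 A | T0 T0 | T1 B | T1 C | b
  A -> T0 A | T0 S | T0 T0 | T1 B | T1 C | b
  B -> T0 T0
  C -> T1 X2 | b
  T0 -> a
  T1 -> b
  X2 -> S A

CYK table (by increasing span):
  cell(0,0) b: {A,C,S,T1}  orig:{A,C,S}
  cell(1,1) a: {T0}  orig:{}
  cell(2,2) b: {A,C,S,T1}  orig:{A,C,S}
  cell(0,1) ba: ∅
  cell(1,2) ab: {A,S}
  cell(0,2) bab: {X2}  orig:{}

S ∉ T[0,2] ⇒ NO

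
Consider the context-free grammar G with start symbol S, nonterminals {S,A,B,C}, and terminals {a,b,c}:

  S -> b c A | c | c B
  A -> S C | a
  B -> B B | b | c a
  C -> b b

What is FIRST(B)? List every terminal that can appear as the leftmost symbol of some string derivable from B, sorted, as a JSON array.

FIRST sets, iterate to fixpoint:
iter 1:
  A via A→a: +{a}
  B via B→b: +{b}
  B via B→c a: +{c}
  C via C→b b: +{b}
  S via S→b c A: +{b}
  S via S→c: +{c}
  FIRST[S]={b,c}  FIRST[A]={a}  FIRST[B]={b,c}  FIRST[C]={b}
iter 2:
  A via A→S C: +{b,c}
  FIRST[S]={b,c}  FIRST[A]={a,b,c}  FIRST[B]={b,c}  FIRST[C]={b}
iter 3: done
  FIRST[S]={b,c}  FIRST[A]={a,b,c}  FIRST[B]={b,c}  FIRST[C]={b}

FIRST(B) = ["b", "c"]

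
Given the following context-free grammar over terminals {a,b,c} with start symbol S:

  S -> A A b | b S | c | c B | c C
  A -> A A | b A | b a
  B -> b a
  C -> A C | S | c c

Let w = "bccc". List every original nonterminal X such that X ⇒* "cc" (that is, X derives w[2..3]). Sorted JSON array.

CNF form of G:
  S -> A X4 | T0 S | T2 B | T2 C | c
  A -> A A | T0 A | T0 T1
  B -> T0 T1
  C -> A C | A X3 | T0 S | T2 B | T2 C | T2 T2 | c
  T0 -> b
  T1 -> a
  T2 -> c
  X3 -> A T0
  X4 -> A T0

CYK fill (cells [i..j] with 2 ≤ i ≤ j ≤ 3 only):
  T[2,2] 'c' = {C,S,T2}  orig:{C,S}
  T[3,3] 'c' = {C,S,T2}  orig:{C,S}
  T[2,3] 'cc' = {C,S}

Original NTs in T[2,3] deriving "cc": ["C", "S"]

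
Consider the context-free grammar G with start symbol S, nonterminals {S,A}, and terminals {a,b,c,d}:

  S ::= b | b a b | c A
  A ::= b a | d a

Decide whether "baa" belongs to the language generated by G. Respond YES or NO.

Convert to CNF:
  S -> T0 X4 | T3 A | b
  A -> T0 T1 | T2 T1
  T0 -> b
  T1 -> a
  T2 -> d
  T3 -> c
  X4 -> T1 T0

Fill CYK table bottom-up:
  cell(0,0) b: {S,T0}  orig:{S}
  cell(1,1) a: {T1}  orig:{}
  cell(2,2) a: {T1}  orig:{}
  cell(0,1) ba: {A}
  cell(1,2) aa: ∅
  cell(0,2) baa: ∅

S ∉ T[0,2] ⇒ NO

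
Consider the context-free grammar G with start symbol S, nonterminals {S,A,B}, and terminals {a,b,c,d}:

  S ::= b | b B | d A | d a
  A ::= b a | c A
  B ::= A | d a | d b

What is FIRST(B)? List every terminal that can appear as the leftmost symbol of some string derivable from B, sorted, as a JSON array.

FIRST sets, iterate to fixpoint:
round 1:
  A via A→b a: +{b}
  A via A→c A: +{c}
  B via B→A: +{b,c}
  B via B→d a: +{d}
  S via S→b: +{b}
  S via S→d A: +{d}
  S: {b,d}  A: {b,c}  B: {b,c,d}
round 2: done
  S: {b,d}  A: {b,c}  B: {b,c,d}

FIRST(B) = ["b", "c", "d"]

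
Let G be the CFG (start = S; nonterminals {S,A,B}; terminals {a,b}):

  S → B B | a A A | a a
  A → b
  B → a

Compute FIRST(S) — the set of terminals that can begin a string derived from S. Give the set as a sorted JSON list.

FIRST iteration:
iter 1:
  A via A→b: +{b}
  B via B→a: +{a}
  S via S→B B: +{a}
  FIRST[S]={a}  FIRST[A]={b}  FIRST[B]={a}
iter 2: (no change)
  FIRST[S]={a}  FIRST[A]={b}  FIRST[B]={a}

FIRST(S) = ["a"]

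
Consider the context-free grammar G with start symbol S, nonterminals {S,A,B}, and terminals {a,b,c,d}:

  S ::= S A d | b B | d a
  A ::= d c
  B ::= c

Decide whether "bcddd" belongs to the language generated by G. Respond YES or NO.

CNF form of G:
  S -> S X4 | T0 T3 | T2 B
  A -> T0 T1
  B -> c
  T0 -> d
  T1 -> c
  T2 -> b
  T3 -> a
  X4 -> A T0

CYK fill:
  [0..0]={T2}  "b"  orig:{}
  [1..1]={B,T1}  "c"  orig:{B}
  [2..2]={T0}  "d"  orig:{}
  [3..3]={T0}  "d"  orig:{}
  [4..4]={T0}  "d"  orig:{}
  [0..1]={S}  "bc"
  [1..2]=∅  "cd"
  [2..3]=∅  "dd"
  [3..4]=∅  "dd"
  [0..2]=∅  "bcd"
  [1..3]=∅  "cdd"
  [2..4]=∅  "ddd"
  [0..3]=∅  "bcdd"
  [1..4]=∅  "cddd"
  [0..4]=∅  "bcddd"

S ∉ T[0,4] ⇒ NO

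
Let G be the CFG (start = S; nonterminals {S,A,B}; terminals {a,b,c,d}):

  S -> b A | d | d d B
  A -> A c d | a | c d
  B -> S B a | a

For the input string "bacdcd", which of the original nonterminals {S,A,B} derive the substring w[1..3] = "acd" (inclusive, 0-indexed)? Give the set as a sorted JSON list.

Convert to CNF:
  S -> T1 X6 | T3 A | d
  A -> A X4 | T0 T1 | a
  B -> S X5 | a
  T0 -> c
  T1 -> d
  T2 -> a
  T3 -> b
  X4 -> T0 T1
  X5 -> B T2
  X6 -> T1 B

Fill CYK table bottom-up — only the sub-triangle for w[1..3]:
  cell(1,1) a: {A,B,T2}  orig:{A,B}
  cell(2,2) c: {T0}  orig:{}
  cell(3,3) d: {S,T1}  orig:{S}
  cell(1,2) ac: ∅
  cell(2,3) cd: {A,X4}  orig:{A}
  cell(1,3) acd: {A}

Original NTs in T[1,3] deriving "acd": ["A"]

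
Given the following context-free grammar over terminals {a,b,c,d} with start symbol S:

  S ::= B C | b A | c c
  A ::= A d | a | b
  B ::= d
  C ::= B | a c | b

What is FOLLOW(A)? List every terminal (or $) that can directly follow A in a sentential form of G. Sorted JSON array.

FIRST iteration:
round 1:
  A via A→a: +{a}
  A via A→b: +{b}
  B via B→d: +{d}
  C via C→B: +{d}
  C via C→a c: +{a}
  C via C→b: +{b}
  S via S→B C: +{d}
  S via S→b A: +{b}
  S via S→c c: +{c}
  FIRST[S]={b,c,d}  FIRST[A]={a,b}  FIRST[B]={d}  FIRST[C]={a,b,d}
round 2: (no change)
  FIRST[S]={b,c,d}  FIRST[A]={a,b}  FIRST[B]={d}  FIRST[C]={a,b,d}

FOLLOW sets:
initialize: $ ∈ FOLLOW(S)
[1]
  A→A d: FOLLOW(A) ⊇ FIRST(d) = {d}; new: +{d}
  S→B C: FOLLOW(B) ⊇ FIRST(C) = {a,b,d}; new: +{a,b,d}
  S→B C: FOLLOW(C) ⊇ FOLLOW(S) ⊇ {$}; new: +{$}
  S→b A: FOLLOW(A) ⊇ FOLLOW(S) ⊇ {$}; new: +{$}
  FOLLOW(S)={$}  FOLLOW(A)={$,d}  FOLLOW(B)={a,b,d}  FOLLOW(C)={$}
[2]
  C→B: FOLLOW(B) ⊇ FOLLOW(C) ⊇ {$}; new: +{$}
  FOLLOW(S)={$}  FOLLOW(A)={$,d}  FOLLOW(B)={$,a,b,d}  FOLLOW(C)={$}
[3] done
  FOLLOW(S)={$}  FOLLOW(A)={$,d}  FOLLOW(B)={$,a,b,d}  FOLLOW(C)={$}

FOLLOW(A) = ["$", "d"]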